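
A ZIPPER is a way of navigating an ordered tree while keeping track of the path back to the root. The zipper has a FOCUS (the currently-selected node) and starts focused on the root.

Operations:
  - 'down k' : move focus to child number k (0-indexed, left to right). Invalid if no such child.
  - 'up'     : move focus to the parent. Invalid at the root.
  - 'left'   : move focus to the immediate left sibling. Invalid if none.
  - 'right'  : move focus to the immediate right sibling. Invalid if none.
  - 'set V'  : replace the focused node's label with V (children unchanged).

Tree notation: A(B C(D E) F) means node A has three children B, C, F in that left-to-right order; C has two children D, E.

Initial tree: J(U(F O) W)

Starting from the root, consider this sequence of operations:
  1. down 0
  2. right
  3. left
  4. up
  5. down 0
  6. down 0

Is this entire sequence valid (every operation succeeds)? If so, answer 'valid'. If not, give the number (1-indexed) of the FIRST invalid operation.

Answer: valid

Derivation:
Step 1 (down 0): focus=U path=0 depth=1 children=['F', 'O'] left=[] right=['W'] parent=J
Step 2 (right): focus=W path=1 depth=1 children=[] left=['U'] right=[] parent=J
Step 3 (left): focus=U path=0 depth=1 children=['F', 'O'] left=[] right=['W'] parent=J
Step 4 (up): focus=J path=root depth=0 children=['U', 'W'] (at root)
Step 5 (down 0): focus=U path=0 depth=1 children=['F', 'O'] left=[] right=['W'] parent=J
Step 6 (down 0): focus=F path=0/0 depth=2 children=[] left=[] right=['O'] parent=U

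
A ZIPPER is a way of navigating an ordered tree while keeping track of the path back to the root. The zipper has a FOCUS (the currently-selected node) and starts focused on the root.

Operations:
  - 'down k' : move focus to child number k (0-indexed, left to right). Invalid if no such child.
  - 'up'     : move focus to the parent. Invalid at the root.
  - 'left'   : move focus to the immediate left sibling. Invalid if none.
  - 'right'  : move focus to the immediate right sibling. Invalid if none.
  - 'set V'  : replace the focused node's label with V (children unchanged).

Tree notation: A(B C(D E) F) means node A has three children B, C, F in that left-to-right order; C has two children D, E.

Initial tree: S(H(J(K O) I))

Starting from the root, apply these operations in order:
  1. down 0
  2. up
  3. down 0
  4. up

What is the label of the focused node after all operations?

Answer: S

Derivation:
Step 1 (down 0): focus=H path=0 depth=1 children=['J', 'I'] left=[] right=[] parent=S
Step 2 (up): focus=S path=root depth=0 children=['H'] (at root)
Step 3 (down 0): focus=H path=0 depth=1 children=['J', 'I'] left=[] right=[] parent=S
Step 4 (up): focus=S path=root depth=0 children=['H'] (at root)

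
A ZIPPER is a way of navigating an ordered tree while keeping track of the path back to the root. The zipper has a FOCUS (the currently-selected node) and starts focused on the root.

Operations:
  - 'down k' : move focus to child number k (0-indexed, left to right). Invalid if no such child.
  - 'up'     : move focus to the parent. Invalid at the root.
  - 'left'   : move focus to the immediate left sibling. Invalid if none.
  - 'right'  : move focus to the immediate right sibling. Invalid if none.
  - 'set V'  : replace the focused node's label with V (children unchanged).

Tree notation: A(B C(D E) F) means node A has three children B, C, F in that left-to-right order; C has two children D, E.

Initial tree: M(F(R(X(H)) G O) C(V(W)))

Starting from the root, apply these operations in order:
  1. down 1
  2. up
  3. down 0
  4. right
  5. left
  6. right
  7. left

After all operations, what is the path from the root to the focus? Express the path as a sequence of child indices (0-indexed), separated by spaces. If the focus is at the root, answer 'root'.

Step 1 (down 1): focus=C path=1 depth=1 children=['V'] left=['F'] right=[] parent=M
Step 2 (up): focus=M path=root depth=0 children=['F', 'C'] (at root)
Step 3 (down 0): focus=F path=0 depth=1 children=['R', 'G', 'O'] left=[] right=['C'] parent=M
Step 4 (right): focus=C path=1 depth=1 children=['V'] left=['F'] right=[] parent=M
Step 5 (left): focus=F path=0 depth=1 children=['R', 'G', 'O'] left=[] right=['C'] parent=M
Step 6 (right): focus=C path=1 depth=1 children=['V'] left=['F'] right=[] parent=M
Step 7 (left): focus=F path=0 depth=1 children=['R', 'G', 'O'] left=[] right=['C'] parent=M

Answer: 0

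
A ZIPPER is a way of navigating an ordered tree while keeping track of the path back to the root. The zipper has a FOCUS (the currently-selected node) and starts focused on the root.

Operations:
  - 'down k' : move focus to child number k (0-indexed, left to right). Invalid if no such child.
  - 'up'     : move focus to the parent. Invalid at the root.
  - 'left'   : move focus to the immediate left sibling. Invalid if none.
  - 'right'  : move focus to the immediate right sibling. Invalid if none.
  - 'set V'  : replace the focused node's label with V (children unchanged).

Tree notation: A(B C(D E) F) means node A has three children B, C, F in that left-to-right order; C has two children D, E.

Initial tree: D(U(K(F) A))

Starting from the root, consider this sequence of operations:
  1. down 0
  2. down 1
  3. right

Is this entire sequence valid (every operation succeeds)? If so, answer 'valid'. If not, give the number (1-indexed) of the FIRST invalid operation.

Answer: 3

Derivation:
Step 1 (down 0): focus=U path=0 depth=1 children=['K', 'A'] left=[] right=[] parent=D
Step 2 (down 1): focus=A path=0/1 depth=2 children=[] left=['K'] right=[] parent=U
Step 3 (right): INVALID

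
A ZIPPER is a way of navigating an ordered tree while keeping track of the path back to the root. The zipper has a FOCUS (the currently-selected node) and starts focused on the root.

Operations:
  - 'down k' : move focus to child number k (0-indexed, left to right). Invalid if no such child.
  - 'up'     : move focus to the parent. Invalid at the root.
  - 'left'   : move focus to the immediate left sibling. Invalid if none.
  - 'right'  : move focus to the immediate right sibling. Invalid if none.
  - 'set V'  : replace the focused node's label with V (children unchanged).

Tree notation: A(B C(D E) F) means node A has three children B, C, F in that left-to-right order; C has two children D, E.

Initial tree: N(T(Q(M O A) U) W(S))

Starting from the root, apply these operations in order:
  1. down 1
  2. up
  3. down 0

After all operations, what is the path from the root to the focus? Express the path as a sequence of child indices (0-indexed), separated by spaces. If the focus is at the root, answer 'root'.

Step 1 (down 1): focus=W path=1 depth=1 children=['S'] left=['T'] right=[] parent=N
Step 2 (up): focus=N path=root depth=0 children=['T', 'W'] (at root)
Step 3 (down 0): focus=T path=0 depth=1 children=['Q', 'U'] left=[] right=['W'] parent=N

Answer: 0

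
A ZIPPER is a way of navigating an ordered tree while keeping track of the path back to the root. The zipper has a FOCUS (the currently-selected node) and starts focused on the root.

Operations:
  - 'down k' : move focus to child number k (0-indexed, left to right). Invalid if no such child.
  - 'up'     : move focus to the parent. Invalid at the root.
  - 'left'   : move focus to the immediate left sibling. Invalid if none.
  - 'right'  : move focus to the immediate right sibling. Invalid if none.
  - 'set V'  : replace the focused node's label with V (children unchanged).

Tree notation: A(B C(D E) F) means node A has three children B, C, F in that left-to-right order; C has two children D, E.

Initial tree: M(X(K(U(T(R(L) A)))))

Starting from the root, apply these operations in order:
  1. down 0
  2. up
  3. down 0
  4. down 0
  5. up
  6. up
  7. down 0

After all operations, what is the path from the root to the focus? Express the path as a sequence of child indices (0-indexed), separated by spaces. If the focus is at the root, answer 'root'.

Step 1 (down 0): focus=X path=0 depth=1 children=['K'] left=[] right=[] parent=M
Step 2 (up): focus=M path=root depth=0 children=['X'] (at root)
Step 3 (down 0): focus=X path=0 depth=1 children=['K'] left=[] right=[] parent=M
Step 4 (down 0): focus=K path=0/0 depth=2 children=['U'] left=[] right=[] parent=X
Step 5 (up): focus=X path=0 depth=1 children=['K'] left=[] right=[] parent=M
Step 6 (up): focus=M path=root depth=0 children=['X'] (at root)
Step 7 (down 0): focus=X path=0 depth=1 children=['K'] left=[] right=[] parent=M

Answer: 0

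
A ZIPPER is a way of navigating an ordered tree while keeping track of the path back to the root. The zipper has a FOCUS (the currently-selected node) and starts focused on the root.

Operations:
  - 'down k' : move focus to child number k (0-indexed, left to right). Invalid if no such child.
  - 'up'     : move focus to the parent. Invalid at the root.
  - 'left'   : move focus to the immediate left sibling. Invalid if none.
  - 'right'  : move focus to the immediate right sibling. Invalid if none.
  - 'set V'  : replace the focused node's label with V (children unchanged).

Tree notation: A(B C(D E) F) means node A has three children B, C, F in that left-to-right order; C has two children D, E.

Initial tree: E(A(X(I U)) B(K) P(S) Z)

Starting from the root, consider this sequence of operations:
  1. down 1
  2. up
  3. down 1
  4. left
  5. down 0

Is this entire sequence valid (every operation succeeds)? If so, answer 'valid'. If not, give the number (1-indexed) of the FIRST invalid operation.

Answer: valid

Derivation:
Step 1 (down 1): focus=B path=1 depth=1 children=['K'] left=['A'] right=['P', 'Z'] parent=E
Step 2 (up): focus=E path=root depth=0 children=['A', 'B', 'P', 'Z'] (at root)
Step 3 (down 1): focus=B path=1 depth=1 children=['K'] left=['A'] right=['P', 'Z'] parent=E
Step 4 (left): focus=A path=0 depth=1 children=['X'] left=[] right=['B', 'P', 'Z'] parent=E
Step 5 (down 0): focus=X path=0/0 depth=2 children=['I', 'U'] left=[] right=[] parent=A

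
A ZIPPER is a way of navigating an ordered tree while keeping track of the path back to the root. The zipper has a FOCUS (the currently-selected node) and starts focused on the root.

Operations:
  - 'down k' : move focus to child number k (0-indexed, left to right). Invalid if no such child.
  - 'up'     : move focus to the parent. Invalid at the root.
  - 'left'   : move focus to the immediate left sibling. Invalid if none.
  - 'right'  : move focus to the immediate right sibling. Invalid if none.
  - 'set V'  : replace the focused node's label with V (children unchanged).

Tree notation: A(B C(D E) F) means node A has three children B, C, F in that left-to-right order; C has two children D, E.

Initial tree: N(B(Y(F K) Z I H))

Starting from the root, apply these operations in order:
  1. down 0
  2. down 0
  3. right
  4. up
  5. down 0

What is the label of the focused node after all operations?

Step 1 (down 0): focus=B path=0 depth=1 children=['Y', 'Z', 'I', 'H'] left=[] right=[] parent=N
Step 2 (down 0): focus=Y path=0/0 depth=2 children=['F', 'K'] left=[] right=['Z', 'I', 'H'] parent=B
Step 3 (right): focus=Z path=0/1 depth=2 children=[] left=['Y'] right=['I', 'H'] parent=B
Step 4 (up): focus=B path=0 depth=1 children=['Y', 'Z', 'I', 'H'] left=[] right=[] parent=N
Step 5 (down 0): focus=Y path=0/0 depth=2 children=['F', 'K'] left=[] right=['Z', 'I', 'H'] parent=B

Answer: Y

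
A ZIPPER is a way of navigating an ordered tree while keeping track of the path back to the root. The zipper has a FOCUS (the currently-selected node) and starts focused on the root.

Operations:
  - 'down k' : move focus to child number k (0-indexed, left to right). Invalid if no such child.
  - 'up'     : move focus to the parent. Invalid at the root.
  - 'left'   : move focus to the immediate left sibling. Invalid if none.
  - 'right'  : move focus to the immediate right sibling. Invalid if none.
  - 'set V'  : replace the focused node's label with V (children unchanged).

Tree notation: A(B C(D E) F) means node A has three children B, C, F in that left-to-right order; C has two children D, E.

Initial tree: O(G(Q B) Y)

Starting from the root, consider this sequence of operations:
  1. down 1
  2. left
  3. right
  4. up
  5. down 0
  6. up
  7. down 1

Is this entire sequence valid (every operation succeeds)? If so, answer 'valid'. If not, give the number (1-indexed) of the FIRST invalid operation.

Answer: valid

Derivation:
Step 1 (down 1): focus=Y path=1 depth=1 children=[] left=['G'] right=[] parent=O
Step 2 (left): focus=G path=0 depth=1 children=['Q', 'B'] left=[] right=['Y'] parent=O
Step 3 (right): focus=Y path=1 depth=1 children=[] left=['G'] right=[] parent=O
Step 4 (up): focus=O path=root depth=0 children=['G', 'Y'] (at root)
Step 5 (down 0): focus=G path=0 depth=1 children=['Q', 'B'] left=[] right=['Y'] parent=O
Step 6 (up): focus=O path=root depth=0 children=['G', 'Y'] (at root)
Step 7 (down 1): focus=Y path=1 depth=1 children=[] left=['G'] right=[] parent=O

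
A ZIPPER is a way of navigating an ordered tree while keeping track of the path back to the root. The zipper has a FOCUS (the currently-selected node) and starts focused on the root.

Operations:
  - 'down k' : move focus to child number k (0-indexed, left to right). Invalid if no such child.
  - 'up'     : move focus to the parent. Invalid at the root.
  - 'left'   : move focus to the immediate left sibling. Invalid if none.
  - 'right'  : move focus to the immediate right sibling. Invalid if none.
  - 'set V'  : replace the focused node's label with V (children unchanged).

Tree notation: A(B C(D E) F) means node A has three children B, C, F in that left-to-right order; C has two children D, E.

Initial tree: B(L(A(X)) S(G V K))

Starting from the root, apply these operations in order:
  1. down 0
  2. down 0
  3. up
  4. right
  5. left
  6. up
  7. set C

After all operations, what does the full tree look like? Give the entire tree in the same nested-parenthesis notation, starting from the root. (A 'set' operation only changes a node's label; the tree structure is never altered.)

Answer: C(L(A(X)) S(G V K))

Derivation:
Step 1 (down 0): focus=L path=0 depth=1 children=['A'] left=[] right=['S'] parent=B
Step 2 (down 0): focus=A path=0/0 depth=2 children=['X'] left=[] right=[] parent=L
Step 3 (up): focus=L path=0 depth=1 children=['A'] left=[] right=['S'] parent=B
Step 4 (right): focus=S path=1 depth=1 children=['G', 'V', 'K'] left=['L'] right=[] parent=B
Step 5 (left): focus=L path=0 depth=1 children=['A'] left=[] right=['S'] parent=B
Step 6 (up): focus=B path=root depth=0 children=['L', 'S'] (at root)
Step 7 (set C): focus=C path=root depth=0 children=['L', 'S'] (at root)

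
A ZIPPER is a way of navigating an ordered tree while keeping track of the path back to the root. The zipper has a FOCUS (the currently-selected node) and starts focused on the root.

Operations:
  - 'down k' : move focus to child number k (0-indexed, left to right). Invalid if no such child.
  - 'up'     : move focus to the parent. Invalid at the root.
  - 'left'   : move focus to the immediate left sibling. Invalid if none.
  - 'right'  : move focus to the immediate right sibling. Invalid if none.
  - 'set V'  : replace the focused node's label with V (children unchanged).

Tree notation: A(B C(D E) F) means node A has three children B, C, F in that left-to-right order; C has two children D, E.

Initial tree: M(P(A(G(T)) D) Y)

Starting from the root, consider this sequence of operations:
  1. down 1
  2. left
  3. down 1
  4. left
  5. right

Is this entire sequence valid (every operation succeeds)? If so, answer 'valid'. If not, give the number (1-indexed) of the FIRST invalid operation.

Answer: valid

Derivation:
Step 1 (down 1): focus=Y path=1 depth=1 children=[] left=['P'] right=[] parent=M
Step 2 (left): focus=P path=0 depth=1 children=['A', 'D'] left=[] right=['Y'] parent=M
Step 3 (down 1): focus=D path=0/1 depth=2 children=[] left=['A'] right=[] parent=P
Step 4 (left): focus=A path=0/0 depth=2 children=['G'] left=[] right=['D'] parent=P
Step 5 (right): focus=D path=0/1 depth=2 children=[] left=['A'] right=[] parent=P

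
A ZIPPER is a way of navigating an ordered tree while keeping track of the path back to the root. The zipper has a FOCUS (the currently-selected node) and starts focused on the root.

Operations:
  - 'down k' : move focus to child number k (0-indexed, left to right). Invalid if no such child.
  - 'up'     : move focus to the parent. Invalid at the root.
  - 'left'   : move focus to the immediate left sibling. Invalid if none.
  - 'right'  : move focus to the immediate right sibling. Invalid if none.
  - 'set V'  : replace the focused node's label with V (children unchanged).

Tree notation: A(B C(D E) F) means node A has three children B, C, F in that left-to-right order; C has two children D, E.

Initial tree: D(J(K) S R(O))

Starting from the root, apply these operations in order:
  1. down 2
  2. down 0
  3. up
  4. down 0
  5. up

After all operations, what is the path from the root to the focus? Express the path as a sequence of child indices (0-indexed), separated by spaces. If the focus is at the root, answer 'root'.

Step 1 (down 2): focus=R path=2 depth=1 children=['O'] left=['J', 'S'] right=[] parent=D
Step 2 (down 0): focus=O path=2/0 depth=2 children=[] left=[] right=[] parent=R
Step 3 (up): focus=R path=2 depth=1 children=['O'] left=['J', 'S'] right=[] parent=D
Step 4 (down 0): focus=O path=2/0 depth=2 children=[] left=[] right=[] parent=R
Step 5 (up): focus=R path=2 depth=1 children=['O'] left=['J', 'S'] right=[] parent=D

Answer: 2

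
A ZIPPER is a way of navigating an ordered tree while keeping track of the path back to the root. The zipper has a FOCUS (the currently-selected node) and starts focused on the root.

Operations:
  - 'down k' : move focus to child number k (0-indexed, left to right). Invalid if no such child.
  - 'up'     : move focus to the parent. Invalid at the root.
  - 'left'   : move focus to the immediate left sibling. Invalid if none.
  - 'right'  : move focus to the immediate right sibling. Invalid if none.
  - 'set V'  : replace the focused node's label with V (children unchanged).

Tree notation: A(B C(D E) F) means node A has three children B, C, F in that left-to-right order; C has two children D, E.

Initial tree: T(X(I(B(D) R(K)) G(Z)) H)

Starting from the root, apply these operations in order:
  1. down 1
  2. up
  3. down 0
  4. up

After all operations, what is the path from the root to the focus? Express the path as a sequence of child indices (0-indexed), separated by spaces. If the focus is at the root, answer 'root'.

Answer: root

Derivation:
Step 1 (down 1): focus=H path=1 depth=1 children=[] left=['X'] right=[] parent=T
Step 2 (up): focus=T path=root depth=0 children=['X', 'H'] (at root)
Step 3 (down 0): focus=X path=0 depth=1 children=['I', 'G'] left=[] right=['H'] parent=T
Step 4 (up): focus=T path=root depth=0 children=['X', 'H'] (at root)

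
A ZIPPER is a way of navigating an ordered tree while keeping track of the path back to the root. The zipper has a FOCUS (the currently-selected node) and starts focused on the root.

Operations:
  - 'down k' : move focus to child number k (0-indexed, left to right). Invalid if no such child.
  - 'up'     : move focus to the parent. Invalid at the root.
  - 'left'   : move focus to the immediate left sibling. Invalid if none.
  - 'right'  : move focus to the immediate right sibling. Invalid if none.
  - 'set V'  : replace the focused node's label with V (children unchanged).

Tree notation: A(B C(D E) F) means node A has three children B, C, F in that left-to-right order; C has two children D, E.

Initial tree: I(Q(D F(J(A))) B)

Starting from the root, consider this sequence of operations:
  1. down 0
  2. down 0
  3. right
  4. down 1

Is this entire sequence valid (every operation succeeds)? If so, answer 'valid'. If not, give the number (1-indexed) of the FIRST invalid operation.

Answer: 4

Derivation:
Step 1 (down 0): focus=Q path=0 depth=1 children=['D', 'F'] left=[] right=['B'] parent=I
Step 2 (down 0): focus=D path=0/0 depth=2 children=[] left=[] right=['F'] parent=Q
Step 3 (right): focus=F path=0/1 depth=2 children=['J'] left=['D'] right=[] parent=Q
Step 4 (down 1): INVALID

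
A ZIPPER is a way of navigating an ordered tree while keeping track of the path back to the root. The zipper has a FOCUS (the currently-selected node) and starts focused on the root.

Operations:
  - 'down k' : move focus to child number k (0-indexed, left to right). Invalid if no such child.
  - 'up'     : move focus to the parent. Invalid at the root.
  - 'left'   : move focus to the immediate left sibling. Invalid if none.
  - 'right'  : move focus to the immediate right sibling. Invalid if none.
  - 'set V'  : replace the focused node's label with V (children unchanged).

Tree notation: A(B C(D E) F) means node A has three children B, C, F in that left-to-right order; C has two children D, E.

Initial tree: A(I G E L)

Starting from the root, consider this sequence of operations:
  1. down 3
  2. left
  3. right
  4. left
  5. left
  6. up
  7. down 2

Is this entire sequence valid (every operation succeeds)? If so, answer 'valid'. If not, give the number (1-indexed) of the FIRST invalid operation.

Answer: valid

Derivation:
Step 1 (down 3): focus=L path=3 depth=1 children=[] left=['I', 'G', 'E'] right=[] parent=A
Step 2 (left): focus=E path=2 depth=1 children=[] left=['I', 'G'] right=['L'] parent=A
Step 3 (right): focus=L path=3 depth=1 children=[] left=['I', 'G', 'E'] right=[] parent=A
Step 4 (left): focus=E path=2 depth=1 children=[] left=['I', 'G'] right=['L'] parent=A
Step 5 (left): focus=G path=1 depth=1 children=[] left=['I'] right=['E', 'L'] parent=A
Step 6 (up): focus=A path=root depth=0 children=['I', 'G', 'E', 'L'] (at root)
Step 7 (down 2): focus=E path=2 depth=1 children=[] left=['I', 'G'] right=['L'] parent=A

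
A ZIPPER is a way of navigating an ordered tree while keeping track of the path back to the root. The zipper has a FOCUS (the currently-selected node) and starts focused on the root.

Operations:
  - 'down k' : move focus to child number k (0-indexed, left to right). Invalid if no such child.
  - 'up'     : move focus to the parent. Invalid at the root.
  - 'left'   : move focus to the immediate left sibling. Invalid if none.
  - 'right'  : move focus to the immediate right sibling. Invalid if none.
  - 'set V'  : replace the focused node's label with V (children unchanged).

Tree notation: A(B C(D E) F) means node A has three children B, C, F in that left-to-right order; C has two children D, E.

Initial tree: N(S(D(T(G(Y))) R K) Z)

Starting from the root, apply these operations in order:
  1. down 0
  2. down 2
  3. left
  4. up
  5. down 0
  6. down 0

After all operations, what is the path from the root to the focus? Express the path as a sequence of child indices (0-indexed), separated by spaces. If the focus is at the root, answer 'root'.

Step 1 (down 0): focus=S path=0 depth=1 children=['D', 'R', 'K'] left=[] right=['Z'] parent=N
Step 2 (down 2): focus=K path=0/2 depth=2 children=[] left=['D', 'R'] right=[] parent=S
Step 3 (left): focus=R path=0/1 depth=2 children=[] left=['D'] right=['K'] parent=S
Step 4 (up): focus=S path=0 depth=1 children=['D', 'R', 'K'] left=[] right=['Z'] parent=N
Step 5 (down 0): focus=D path=0/0 depth=2 children=['T'] left=[] right=['R', 'K'] parent=S
Step 6 (down 0): focus=T path=0/0/0 depth=3 children=['G'] left=[] right=[] parent=D

Answer: 0 0 0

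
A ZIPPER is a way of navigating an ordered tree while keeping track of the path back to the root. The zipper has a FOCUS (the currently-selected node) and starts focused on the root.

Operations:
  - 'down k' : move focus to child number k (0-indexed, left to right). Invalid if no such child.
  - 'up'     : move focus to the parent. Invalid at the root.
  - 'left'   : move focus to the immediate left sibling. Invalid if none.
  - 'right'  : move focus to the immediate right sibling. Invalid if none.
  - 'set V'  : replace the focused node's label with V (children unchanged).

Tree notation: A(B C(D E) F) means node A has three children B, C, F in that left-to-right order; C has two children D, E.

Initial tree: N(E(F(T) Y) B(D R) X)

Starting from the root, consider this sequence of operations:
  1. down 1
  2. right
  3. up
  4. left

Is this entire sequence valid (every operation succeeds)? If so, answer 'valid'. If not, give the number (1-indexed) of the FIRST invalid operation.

Answer: 4

Derivation:
Step 1 (down 1): focus=B path=1 depth=1 children=['D', 'R'] left=['E'] right=['X'] parent=N
Step 2 (right): focus=X path=2 depth=1 children=[] left=['E', 'B'] right=[] parent=N
Step 3 (up): focus=N path=root depth=0 children=['E', 'B', 'X'] (at root)
Step 4 (left): INVALID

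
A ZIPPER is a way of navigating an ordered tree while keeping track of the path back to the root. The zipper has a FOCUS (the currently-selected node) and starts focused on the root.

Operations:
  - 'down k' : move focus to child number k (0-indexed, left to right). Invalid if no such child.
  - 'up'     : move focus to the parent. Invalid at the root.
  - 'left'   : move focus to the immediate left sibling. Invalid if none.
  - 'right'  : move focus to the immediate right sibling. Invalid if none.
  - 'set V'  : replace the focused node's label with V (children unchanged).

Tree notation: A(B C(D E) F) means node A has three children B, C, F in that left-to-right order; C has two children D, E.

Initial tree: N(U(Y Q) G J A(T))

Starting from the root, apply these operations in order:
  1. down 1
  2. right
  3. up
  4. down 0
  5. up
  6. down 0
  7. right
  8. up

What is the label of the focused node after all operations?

Step 1 (down 1): focus=G path=1 depth=1 children=[] left=['U'] right=['J', 'A'] parent=N
Step 2 (right): focus=J path=2 depth=1 children=[] left=['U', 'G'] right=['A'] parent=N
Step 3 (up): focus=N path=root depth=0 children=['U', 'G', 'J', 'A'] (at root)
Step 4 (down 0): focus=U path=0 depth=1 children=['Y', 'Q'] left=[] right=['G', 'J', 'A'] parent=N
Step 5 (up): focus=N path=root depth=0 children=['U', 'G', 'J', 'A'] (at root)
Step 6 (down 0): focus=U path=0 depth=1 children=['Y', 'Q'] left=[] right=['G', 'J', 'A'] parent=N
Step 7 (right): focus=G path=1 depth=1 children=[] left=['U'] right=['J', 'A'] parent=N
Step 8 (up): focus=N path=root depth=0 children=['U', 'G', 'J', 'A'] (at root)

Answer: N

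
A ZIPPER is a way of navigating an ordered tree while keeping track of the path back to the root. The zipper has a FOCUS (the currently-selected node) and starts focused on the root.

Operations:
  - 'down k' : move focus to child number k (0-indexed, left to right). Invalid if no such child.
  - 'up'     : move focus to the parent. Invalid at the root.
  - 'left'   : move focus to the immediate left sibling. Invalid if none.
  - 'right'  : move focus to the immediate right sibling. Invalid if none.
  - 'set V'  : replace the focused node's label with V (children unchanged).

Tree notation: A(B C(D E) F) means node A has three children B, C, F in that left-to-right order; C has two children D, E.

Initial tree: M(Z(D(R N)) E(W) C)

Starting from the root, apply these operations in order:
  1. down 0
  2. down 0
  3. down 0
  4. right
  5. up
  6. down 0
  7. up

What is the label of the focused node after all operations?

Answer: D

Derivation:
Step 1 (down 0): focus=Z path=0 depth=1 children=['D'] left=[] right=['E', 'C'] parent=M
Step 2 (down 0): focus=D path=0/0 depth=2 children=['R', 'N'] left=[] right=[] parent=Z
Step 3 (down 0): focus=R path=0/0/0 depth=3 children=[] left=[] right=['N'] parent=D
Step 4 (right): focus=N path=0/0/1 depth=3 children=[] left=['R'] right=[] parent=D
Step 5 (up): focus=D path=0/0 depth=2 children=['R', 'N'] left=[] right=[] parent=Z
Step 6 (down 0): focus=R path=0/0/0 depth=3 children=[] left=[] right=['N'] parent=D
Step 7 (up): focus=D path=0/0 depth=2 children=['R', 'N'] left=[] right=[] parent=Z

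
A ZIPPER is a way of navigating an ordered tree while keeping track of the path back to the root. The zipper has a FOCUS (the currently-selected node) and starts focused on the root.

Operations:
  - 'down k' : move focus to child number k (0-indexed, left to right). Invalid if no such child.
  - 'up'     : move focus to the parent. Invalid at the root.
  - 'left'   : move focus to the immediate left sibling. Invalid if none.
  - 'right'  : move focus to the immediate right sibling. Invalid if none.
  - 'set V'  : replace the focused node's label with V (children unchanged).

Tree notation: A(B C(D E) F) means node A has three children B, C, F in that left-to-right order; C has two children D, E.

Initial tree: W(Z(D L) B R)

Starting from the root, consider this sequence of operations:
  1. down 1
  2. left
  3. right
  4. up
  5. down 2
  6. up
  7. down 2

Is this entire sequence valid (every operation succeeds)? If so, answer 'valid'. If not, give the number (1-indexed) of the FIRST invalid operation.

Answer: valid

Derivation:
Step 1 (down 1): focus=B path=1 depth=1 children=[] left=['Z'] right=['R'] parent=W
Step 2 (left): focus=Z path=0 depth=1 children=['D', 'L'] left=[] right=['B', 'R'] parent=W
Step 3 (right): focus=B path=1 depth=1 children=[] left=['Z'] right=['R'] parent=W
Step 4 (up): focus=W path=root depth=0 children=['Z', 'B', 'R'] (at root)
Step 5 (down 2): focus=R path=2 depth=1 children=[] left=['Z', 'B'] right=[] parent=W
Step 6 (up): focus=W path=root depth=0 children=['Z', 'B', 'R'] (at root)
Step 7 (down 2): focus=R path=2 depth=1 children=[] left=['Z', 'B'] right=[] parent=W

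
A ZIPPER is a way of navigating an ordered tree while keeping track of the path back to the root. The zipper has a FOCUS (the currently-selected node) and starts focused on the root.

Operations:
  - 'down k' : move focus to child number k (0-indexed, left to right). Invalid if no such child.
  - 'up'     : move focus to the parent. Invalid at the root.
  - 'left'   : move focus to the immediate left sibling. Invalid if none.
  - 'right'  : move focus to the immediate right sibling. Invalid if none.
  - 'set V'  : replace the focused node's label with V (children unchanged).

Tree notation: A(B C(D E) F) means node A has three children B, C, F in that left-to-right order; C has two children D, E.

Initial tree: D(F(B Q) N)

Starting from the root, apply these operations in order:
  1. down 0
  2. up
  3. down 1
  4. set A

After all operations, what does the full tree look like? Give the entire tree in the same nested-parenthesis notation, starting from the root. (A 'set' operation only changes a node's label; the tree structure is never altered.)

Answer: D(F(B Q) A)

Derivation:
Step 1 (down 0): focus=F path=0 depth=1 children=['B', 'Q'] left=[] right=['N'] parent=D
Step 2 (up): focus=D path=root depth=0 children=['F', 'N'] (at root)
Step 3 (down 1): focus=N path=1 depth=1 children=[] left=['F'] right=[] parent=D
Step 4 (set A): focus=A path=1 depth=1 children=[] left=['F'] right=[] parent=D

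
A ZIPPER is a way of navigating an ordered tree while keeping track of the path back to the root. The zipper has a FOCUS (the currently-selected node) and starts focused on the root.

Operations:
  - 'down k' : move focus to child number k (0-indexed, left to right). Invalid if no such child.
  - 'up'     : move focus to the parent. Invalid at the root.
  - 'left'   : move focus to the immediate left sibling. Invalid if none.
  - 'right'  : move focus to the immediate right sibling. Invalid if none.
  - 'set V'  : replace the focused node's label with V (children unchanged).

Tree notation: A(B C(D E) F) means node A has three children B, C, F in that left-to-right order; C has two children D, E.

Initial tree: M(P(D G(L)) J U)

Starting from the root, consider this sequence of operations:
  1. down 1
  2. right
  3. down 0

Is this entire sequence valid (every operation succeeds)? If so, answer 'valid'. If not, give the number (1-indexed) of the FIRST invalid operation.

Answer: 3

Derivation:
Step 1 (down 1): focus=J path=1 depth=1 children=[] left=['P'] right=['U'] parent=M
Step 2 (right): focus=U path=2 depth=1 children=[] left=['P', 'J'] right=[] parent=M
Step 3 (down 0): INVALID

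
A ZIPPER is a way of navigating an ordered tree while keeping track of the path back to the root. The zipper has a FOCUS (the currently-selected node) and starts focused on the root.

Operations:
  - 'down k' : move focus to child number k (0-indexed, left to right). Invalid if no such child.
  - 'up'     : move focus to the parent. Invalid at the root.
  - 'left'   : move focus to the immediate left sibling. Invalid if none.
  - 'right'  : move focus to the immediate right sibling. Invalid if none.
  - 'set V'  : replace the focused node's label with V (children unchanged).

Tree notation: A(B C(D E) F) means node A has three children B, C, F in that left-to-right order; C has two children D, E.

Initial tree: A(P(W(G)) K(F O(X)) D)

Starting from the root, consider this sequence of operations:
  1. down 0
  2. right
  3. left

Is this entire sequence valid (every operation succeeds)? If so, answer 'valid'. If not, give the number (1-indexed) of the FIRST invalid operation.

Answer: valid

Derivation:
Step 1 (down 0): focus=P path=0 depth=1 children=['W'] left=[] right=['K', 'D'] parent=A
Step 2 (right): focus=K path=1 depth=1 children=['F', 'O'] left=['P'] right=['D'] parent=A
Step 3 (left): focus=P path=0 depth=1 children=['W'] left=[] right=['K', 'D'] parent=A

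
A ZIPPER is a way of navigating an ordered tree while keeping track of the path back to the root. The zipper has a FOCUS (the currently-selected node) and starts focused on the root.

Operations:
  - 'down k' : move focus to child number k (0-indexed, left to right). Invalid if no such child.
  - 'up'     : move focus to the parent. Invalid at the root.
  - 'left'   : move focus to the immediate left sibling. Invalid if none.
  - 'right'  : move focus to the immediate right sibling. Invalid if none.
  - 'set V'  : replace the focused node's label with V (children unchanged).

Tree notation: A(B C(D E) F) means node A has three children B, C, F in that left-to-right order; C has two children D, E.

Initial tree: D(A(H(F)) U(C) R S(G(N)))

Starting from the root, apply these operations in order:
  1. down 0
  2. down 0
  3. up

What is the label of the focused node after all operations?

Step 1 (down 0): focus=A path=0 depth=1 children=['H'] left=[] right=['U', 'R', 'S'] parent=D
Step 2 (down 0): focus=H path=0/0 depth=2 children=['F'] left=[] right=[] parent=A
Step 3 (up): focus=A path=0 depth=1 children=['H'] left=[] right=['U', 'R', 'S'] parent=D

Answer: A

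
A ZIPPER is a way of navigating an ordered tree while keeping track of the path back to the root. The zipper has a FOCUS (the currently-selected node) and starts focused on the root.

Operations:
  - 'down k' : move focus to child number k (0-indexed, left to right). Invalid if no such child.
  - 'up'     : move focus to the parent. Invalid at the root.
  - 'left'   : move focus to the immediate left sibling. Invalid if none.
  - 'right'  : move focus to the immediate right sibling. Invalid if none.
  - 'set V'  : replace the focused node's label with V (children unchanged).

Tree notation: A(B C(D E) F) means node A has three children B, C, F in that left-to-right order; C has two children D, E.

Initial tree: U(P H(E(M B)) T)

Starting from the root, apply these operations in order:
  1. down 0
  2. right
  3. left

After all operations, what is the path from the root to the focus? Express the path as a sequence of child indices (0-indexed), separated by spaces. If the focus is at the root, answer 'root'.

Answer: 0

Derivation:
Step 1 (down 0): focus=P path=0 depth=1 children=[] left=[] right=['H', 'T'] parent=U
Step 2 (right): focus=H path=1 depth=1 children=['E'] left=['P'] right=['T'] parent=U
Step 3 (left): focus=P path=0 depth=1 children=[] left=[] right=['H', 'T'] parent=U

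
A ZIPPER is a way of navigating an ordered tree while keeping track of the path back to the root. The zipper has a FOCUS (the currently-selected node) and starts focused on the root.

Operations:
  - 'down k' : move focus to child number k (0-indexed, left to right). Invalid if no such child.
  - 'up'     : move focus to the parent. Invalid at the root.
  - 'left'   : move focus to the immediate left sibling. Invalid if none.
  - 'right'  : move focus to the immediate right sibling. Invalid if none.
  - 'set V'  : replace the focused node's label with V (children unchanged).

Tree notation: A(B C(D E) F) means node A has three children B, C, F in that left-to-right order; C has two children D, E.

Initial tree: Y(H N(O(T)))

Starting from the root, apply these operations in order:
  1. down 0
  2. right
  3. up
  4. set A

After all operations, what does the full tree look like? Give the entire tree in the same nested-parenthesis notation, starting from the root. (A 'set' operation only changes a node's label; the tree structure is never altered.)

Step 1 (down 0): focus=H path=0 depth=1 children=[] left=[] right=['N'] parent=Y
Step 2 (right): focus=N path=1 depth=1 children=['O'] left=['H'] right=[] parent=Y
Step 3 (up): focus=Y path=root depth=0 children=['H', 'N'] (at root)
Step 4 (set A): focus=A path=root depth=0 children=['H', 'N'] (at root)

Answer: A(H N(O(T)))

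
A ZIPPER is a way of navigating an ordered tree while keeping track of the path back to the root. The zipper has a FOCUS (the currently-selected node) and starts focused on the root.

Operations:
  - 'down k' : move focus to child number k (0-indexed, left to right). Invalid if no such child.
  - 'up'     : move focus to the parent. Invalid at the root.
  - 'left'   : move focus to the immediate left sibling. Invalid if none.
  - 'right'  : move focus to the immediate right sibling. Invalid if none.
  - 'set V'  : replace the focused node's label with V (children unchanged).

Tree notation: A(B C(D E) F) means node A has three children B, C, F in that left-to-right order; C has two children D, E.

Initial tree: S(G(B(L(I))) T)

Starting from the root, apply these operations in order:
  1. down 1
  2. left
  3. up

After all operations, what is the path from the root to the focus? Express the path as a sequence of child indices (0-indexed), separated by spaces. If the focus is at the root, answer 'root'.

Answer: root

Derivation:
Step 1 (down 1): focus=T path=1 depth=1 children=[] left=['G'] right=[] parent=S
Step 2 (left): focus=G path=0 depth=1 children=['B'] left=[] right=['T'] parent=S
Step 3 (up): focus=S path=root depth=0 children=['G', 'T'] (at root)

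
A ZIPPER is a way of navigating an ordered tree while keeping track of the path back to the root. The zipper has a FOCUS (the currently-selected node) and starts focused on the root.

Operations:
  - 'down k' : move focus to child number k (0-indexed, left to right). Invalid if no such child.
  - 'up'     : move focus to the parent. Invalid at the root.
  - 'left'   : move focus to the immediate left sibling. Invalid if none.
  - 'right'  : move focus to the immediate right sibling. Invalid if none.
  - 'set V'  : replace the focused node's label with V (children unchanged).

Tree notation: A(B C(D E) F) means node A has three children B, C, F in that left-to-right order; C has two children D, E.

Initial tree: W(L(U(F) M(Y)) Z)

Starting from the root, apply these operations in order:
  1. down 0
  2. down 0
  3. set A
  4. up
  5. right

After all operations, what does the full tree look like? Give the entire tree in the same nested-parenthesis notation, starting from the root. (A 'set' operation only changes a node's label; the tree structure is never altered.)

Answer: W(L(A(F) M(Y)) Z)

Derivation:
Step 1 (down 0): focus=L path=0 depth=1 children=['U', 'M'] left=[] right=['Z'] parent=W
Step 2 (down 0): focus=U path=0/0 depth=2 children=['F'] left=[] right=['M'] parent=L
Step 3 (set A): focus=A path=0/0 depth=2 children=['F'] left=[] right=['M'] parent=L
Step 4 (up): focus=L path=0 depth=1 children=['A', 'M'] left=[] right=['Z'] parent=W
Step 5 (right): focus=Z path=1 depth=1 children=[] left=['L'] right=[] parent=W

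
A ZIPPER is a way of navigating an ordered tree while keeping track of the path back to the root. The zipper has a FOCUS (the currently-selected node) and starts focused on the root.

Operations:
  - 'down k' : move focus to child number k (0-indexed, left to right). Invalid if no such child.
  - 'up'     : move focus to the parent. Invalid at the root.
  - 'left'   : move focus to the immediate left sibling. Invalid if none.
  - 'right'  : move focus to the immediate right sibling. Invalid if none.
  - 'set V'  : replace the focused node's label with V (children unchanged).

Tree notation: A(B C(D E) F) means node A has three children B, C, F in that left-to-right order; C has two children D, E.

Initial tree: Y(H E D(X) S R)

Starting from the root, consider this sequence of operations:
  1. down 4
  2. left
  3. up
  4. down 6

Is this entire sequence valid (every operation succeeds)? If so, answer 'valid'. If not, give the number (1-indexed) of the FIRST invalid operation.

Answer: 4

Derivation:
Step 1 (down 4): focus=R path=4 depth=1 children=[] left=['H', 'E', 'D', 'S'] right=[] parent=Y
Step 2 (left): focus=S path=3 depth=1 children=[] left=['H', 'E', 'D'] right=['R'] parent=Y
Step 3 (up): focus=Y path=root depth=0 children=['H', 'E', 'D', 'S', 'R'] (at root)
Step 4 (down 6): INVALID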